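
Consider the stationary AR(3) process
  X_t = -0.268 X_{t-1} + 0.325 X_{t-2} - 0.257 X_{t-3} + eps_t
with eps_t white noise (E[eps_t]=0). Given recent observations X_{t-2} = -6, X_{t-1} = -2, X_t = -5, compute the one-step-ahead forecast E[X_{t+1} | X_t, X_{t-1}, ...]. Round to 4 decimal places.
E[X_{t+1} \mid \mathcal F_t] = 2.2320

For an AR(p) model X_t = c + sum_i phi_i X_{t-i} + eps_t, the
one-step-ahead conditional mean is
  E[X_{t+1} | X_t, ...] = c + sum_i phi_i X_{t+1-i}.
Substitute known values:
  E[X_{t+1} | ...] = (-0.268) * (-5) + (0.325) * (-2) + (-0.257) * (-6)
                   = 2.2320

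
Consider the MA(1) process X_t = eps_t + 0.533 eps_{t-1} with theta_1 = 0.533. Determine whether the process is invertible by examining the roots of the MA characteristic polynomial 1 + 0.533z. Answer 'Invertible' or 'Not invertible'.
\text{Invertible}

The MA(q) characteristic polynomial is P(z) = 1 + 0.533z.
Invertibility requires all roots to lie outside the unit circle, i.e. |z| > 1 for every root.
This is linear in z: 1 + (0.533) z = 0  =>  z = -1/(0.533) = -1.876173,  |z| = 1.876173.
Moduli of all roots: 1.8762.
All moduli strictly greater than 1? Yes.
Verdict: Invertible.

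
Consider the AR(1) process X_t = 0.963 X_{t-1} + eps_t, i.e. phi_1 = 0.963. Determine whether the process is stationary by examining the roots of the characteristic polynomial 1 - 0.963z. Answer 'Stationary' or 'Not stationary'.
\text{Stationary}

The AR(p) characteristic polynomial is P(z) = 1 - 0.963z.
Stationarity requires all roots to lie outside the unit circle, i.e. |z| > 1 for every root.
This is linear in z: 1 + (-0.963) z = 0  =>  z = -1/(-0.963) = 1.038422,  |z| = 1.038422.
Moduli of all roots: 1.0384.
All moduli strictly greater than 1? Yes.
Verdict: Stationary.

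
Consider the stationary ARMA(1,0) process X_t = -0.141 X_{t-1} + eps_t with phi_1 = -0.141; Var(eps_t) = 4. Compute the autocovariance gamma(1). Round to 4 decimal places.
\gamma(1) = -0.5754

Multiply the model equation by X_{t-k} and take expectations. With theta_0 = psi_0 = 1 and psi_j the MA(infinity) weights, this gives
  gamma(k) - sum_i phi_i gamma(k-i) = c_k,
  c_k = sigma^2 * sum_{j=k..q} theta_j psi_{j-k}   (c_k = 0 for k > q),
using gamma(-m) = gamma(m).
Pure AR (q = 0): c_0 = sigma^2 = 4, c_k = 0 for k >= 1.
Equations for k = 0 and k = 1 (AR order 1):
  gamma(0) = phi_1 gamma(1) + c_0
  gamma(1) = phi_1 gamma(0) + c_1
Substituting the second into the first: gamma(0) (1 - phi_1^2) = c_0 + phi_1 c_1, so
  gamma(0) = c_0 / (1 - phi_1^2) = 4 / (1 - (-0.141)^2) = 4 / 0.980119 = 4.081137.
  gamma(1) = phi_1 gamma(0) = (-0.141)(4.081137) = -0.57544.
Therefore gamma(1) = -0.5754 (to 4 decimal places).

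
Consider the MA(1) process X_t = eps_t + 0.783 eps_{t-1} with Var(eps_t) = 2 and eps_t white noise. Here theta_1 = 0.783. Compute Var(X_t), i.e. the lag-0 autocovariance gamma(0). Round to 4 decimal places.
\gamma(0) = 3.2262

For an MA(q) process X_t = eps_t + sum_i theta_i eps_{t-i} with
Var(eps_t) = sigma^2, the variance is
  gamma(0) = sigma^2 * (1 + sum_i theta_i^2).
  sum_i theta_i^2 = (0.783)^2 = 0.613089.
  gamma(0) = 2 * (1 + 0.613089) = 2 * 1.613089 = 3.226178, which rounds to 3.2262.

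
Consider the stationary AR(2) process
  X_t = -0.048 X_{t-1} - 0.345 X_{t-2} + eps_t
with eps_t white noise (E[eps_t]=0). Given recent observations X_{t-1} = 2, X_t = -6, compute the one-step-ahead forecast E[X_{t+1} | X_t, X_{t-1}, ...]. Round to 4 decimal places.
E[X_{t+1} \mid \mathcal F_t] = -0.4020

For an AR(p) model X_t = c + sum_i phi_i X_{t-i} + eps_t, the
one-step-ahead conditional mean is
  E[X_{t+1} | X_t, ...] = c + sum_i phi_i X_{t+1-i}.
Substitute known values:
  E[X_{t+1} | ...] = (-0.048) * (-6) + (-0.345) * (2)
                   = -0.4020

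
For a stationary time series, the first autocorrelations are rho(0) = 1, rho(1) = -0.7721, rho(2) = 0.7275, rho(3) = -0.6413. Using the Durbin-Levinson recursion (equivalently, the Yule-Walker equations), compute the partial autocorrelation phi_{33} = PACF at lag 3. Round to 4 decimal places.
\phi_{33} = -0.0309

The PACF at lag k is phi_{kk}, the last component of the solution
to the Yule-Walker system G_k phi = r_k where
  (G_k)_{ij} = rho(|i - j|), (r_k)_i = rho(i), i,j = 1..k.
Equivalently, Durbin-Levinson gives phi_{kk} iteratively:
  phi_{11} = rho(1)
  phi_{kk} = [rho(k) - sum_{j=1..k-1} phi_{k-1,j} rho(k-j)]
            / [1 - sum_{j=1..k-1} phi_{k-1,j} rho(j)],
  phi_{k,j} = phi_{k-1,j} - phi_{kk} phi_{k-1,k-j},  j = 1..k-1.
Step k = 1:
  phi_11 = rho(1) = -0.7721.
Step k = 2:
  phi_22 = [rho(2) - phi_11 rho(1)] / [1 - phi_11 rho(1)] = [0.7275 - (-0.7721)(-0.7721)] / [1 - (-0.7721)(-0.7721)]
         = 0.13136159 / 0.40386159 = 0.325264.
  Update: phi_21 = phi_11 - phi_22 phi_11 = -0.7721 - (0.325264)(-0.7721) = -0.520964.
Step k = 3:
  phi_33 = [rho(3) - phi_21 rho(2) - phi_22 rho(1)] / [1 - phi_21 rho(1) - phi_22 rho(2)]
    numerator   = -0.6413 - (-0.520964)(0.7275) - (0.325264)(-0.7721) = -0.01116262
    denominator = 1 - (-0.520964)(-0.7721) - (0.325264)(0.7275) = 0.36113441
  phi_33 = -0.01116262 / 0.36113441 = -0.0309.
Therefore phi_{33} = -0.0309.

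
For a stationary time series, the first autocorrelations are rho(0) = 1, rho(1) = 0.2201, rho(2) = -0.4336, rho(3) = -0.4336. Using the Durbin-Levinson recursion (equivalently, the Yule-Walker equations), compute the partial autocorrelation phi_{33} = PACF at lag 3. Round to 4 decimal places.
\phi_{33} = -0.2521

The PACF at lag k is phi_{kk}, the last component of the solution
to the Yule-Walker system G_k phi = r_k where
  (G_k)_{ij} = rho(|i - j|), (r_k)_i = rho(i), i,j = 1..k.
Equivalently, Durbin-Levinson gives phi_{kk} iteratively:
  phi_{11} = rho(1)
  phi_{kk} = [rho(k) - sum_{j=1..k-1} phi_{k-1,j} rho(k-j)]
            / [1 - sum_{j=1..k-1} phi_{k-1,j} rho(j)],
  phi_{k,j} = phi_{k-1,j} - phi_{kk} phi_{k-1,k-j},  j = 1..k-1.
Step k = 1:
  phi_11 = rho(1) = 0.2201.
Step k = 2:
  phi_22 = [rho(2) - phi_11 rho(1)] / [1 - phi_11 rho(1)] = [-0.4336 - (0.2201)(0.2201)] / [1 - (0.2201)(0.2201)]
         = -0.48204401 / 0.95155599 = -0.506585.
  Update: phi_21 = phi_11 - phi_22 phi_11 = 0.2201 - (-0.506585)(0.2201) = 0.331599.
Step k = 3:
  phi_33 = [rho(3) - phi_21 rho(2) - phi_22 rho(1)] / [1 - phi_21 rho(1) - phi_22 rho(2)]
    numerator   = -0.4336 - (0.331599)(-0.4336) - (-0.506585)(0.2201) = -0.17831915
    denominator = 1 - (0.331599)(0.2201) - (-0.506585)(-0.4336) = 0.70735972
  phi_33 = -0.17831915 / 0.70735972 = -0.2521.
Therefore phi_{33} = -0.2521.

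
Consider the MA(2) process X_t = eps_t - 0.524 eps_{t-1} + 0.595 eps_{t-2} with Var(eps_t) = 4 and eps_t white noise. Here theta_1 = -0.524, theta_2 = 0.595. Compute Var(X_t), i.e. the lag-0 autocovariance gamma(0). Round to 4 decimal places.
\gamma(0) = 6.5144

For an MA(q) process X_t = eps_t + sum_i theta_i eps_{t-i} with
Var(eps_t) = sigma^2, the variance is
  gamma(0) = sigma^2 * (1 + sum_i theta_i^2).
  sum_i theta_i^2 = (-0.524)^2 + (0.595)^2 = 0.274576 + 0.354025 = 0.628601.
  gamma(0) = 4 * (1 + 0.628601) = 4 * 1.628601 = 6.514404, which rounds to 6.5144.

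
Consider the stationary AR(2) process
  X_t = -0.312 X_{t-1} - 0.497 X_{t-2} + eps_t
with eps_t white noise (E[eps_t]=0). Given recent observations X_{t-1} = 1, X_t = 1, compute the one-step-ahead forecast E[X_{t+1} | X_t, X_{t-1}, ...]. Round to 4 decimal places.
E[X_{t+1} \mid \mathcal F_t] = -0.8090

For an AR(p) model X_t = c + sum_i phi_i X_{t-i} + eps_t, the
one-step-ahead conditional mean is
  E[X_{t+1} | X_t, ...] = c + sum_i phi_i X_{t+1-i}.
Substitute known values:
  E[X_{t+1} | ...] = (-0.312) * (1) + (-0.497) * (1)
                   = -0.8090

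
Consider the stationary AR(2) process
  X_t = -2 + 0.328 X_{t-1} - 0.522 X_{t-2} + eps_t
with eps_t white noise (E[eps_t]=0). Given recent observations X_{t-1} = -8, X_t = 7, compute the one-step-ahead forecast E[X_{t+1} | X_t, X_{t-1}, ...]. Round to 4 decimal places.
E[X_{t+1} \mid \mathcal F_t] = 4.4720

For an AR(p) model X_t = c + sum_i phi_i X_{t-i} + eps_t, the
one-step-ahead conditional mean is
  E[X_{t+1} | X_t, ...] = c + sum_i phi_i X_{t+1-i}.
Substitute known values:
  E[X_{t+1} | ...] = -2 + (0.328) * (7) + (-0.522) * (-8)
                   = 4.4720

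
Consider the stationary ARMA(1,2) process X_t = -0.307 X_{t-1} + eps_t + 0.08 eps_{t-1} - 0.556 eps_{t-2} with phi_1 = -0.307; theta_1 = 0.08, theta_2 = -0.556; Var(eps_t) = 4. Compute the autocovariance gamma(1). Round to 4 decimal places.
\gamma(1) = -0.7871

Multiply the model equation by X_{t-k} and take expectations. With theta_0 = psi_0 = 1 and psi_j the MA(infinity) weights, this gives
  gamma(k) - sum_i phi_i gamma(k-i) = c_k,
  c_k = sigma^2 * sum_{j=k..q} theta_j psi_{j-k}   (c_k = 0 for k > q),
using gamma(-m) = gamma(m).
psi-weights needed (psi_j = theta_j + sum_i phi_i psi_{j-i}):
  psi_1 = theta_1 + phi_1 = 0.08 + (-0.307) = -0.227
  psi_2 = theta_2 + phi_1 psi_1 = -0.556 + (-0.307)(-0.227) = -0.486311
Right-hand sides:
  c_0 = sigma^2 (1 + theta_1 psi_1 + theta_2 psi_2) = 4 * (1 + (0.08)(-0.227) + (-0.556)(-0.486311)) = 4 * 1.252229 = 5.008916
  c_1 = sigma^2 (theta_1 + theta_2 psi_1) = 4 * (0.08 + (-0.556)(-0.227)) = 0.824848
  c_2 = sigma^2 theta_2 = 4 * (-0.556) = -2.224
Equations for k = 0 and k = 1 (AR order 1):
  gamma(0) = phi_1 gamma(1) + c_0
  gamma(1) = phi_1 gamma(0) + c_1
Substituting the second into the first: gamma(0) (1 - phi_1^2) = c_0 + phi_1 c_1, so
  gamma(0) = (c_0 + phi_1 c_1) / (1 - phi_1^2) = (5.008916 + (-0.307)(0.824848)) / (1 - (-0.307)^2) = 4.755687 / 0.905751 = 5.250546.
  gamma(1) = phi_1 gamma(0) + c_1 = (-0.307)(5.250546) + (0.824848) = -0.78707.
Therefore gamma(1) = -0.7871 (to 4 decimal places).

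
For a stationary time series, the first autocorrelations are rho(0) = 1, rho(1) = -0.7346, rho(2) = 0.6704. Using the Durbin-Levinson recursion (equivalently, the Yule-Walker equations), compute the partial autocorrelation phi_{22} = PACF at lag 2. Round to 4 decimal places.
\phi_{22} = 0.2840

The PACF at lag k is phi_{kk}, the last component of the solution
to the Yule-Walker system G_k phi = r_k where
  (G_k)_{ij} = rho(|i - j|), (r_k)_i = rho(i), i,j = 1..k.
Equivalently, Durbin-Levinson gives phi_{kk} iteratively:
  phi_{11} = rho(1)
  phi_{kk} = [rho(k) - sum_{j=1..k-1} phi_{k-1,j} rho(k-j)]
            / [1 - sum_{j=1..k-1} phi_{k-1,j} rho(j)],
  phi_{k,j} = phi_{k-1,j} - phi_{kk} phi_{k-1,k-j},  j = 1..k-1.
Step k = 1:
  phi_11 = rho(1) = -0.7346.
Step k = 2:
  phi_22 = [rho(2) - phi_11 rho(1)] / [1 - phi_11 rho(1)] = [0.6704 - (-0.7346)(-0.7346)] / [1 - (-0.7346)(-0.7346)]
         = 0.13076284 / 0.46036284 = 0.284.
Therefore phi_{22} = 0.2840.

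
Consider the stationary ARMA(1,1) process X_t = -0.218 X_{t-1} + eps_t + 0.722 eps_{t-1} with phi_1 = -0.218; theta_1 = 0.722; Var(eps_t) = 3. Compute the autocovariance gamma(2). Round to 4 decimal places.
\gamma(2) = -0.2916

Multiply the model equation by X_{t-k} and take expectations. With theta_0 = psi_0 = 1 and psi_j the MA(infinity) weights, this gives
  gamma(k) - sum_i phi_i gamma(k-i) = c_k,
  c_k = sigma^2 * sum_{j=k..q} theta_j psi_{j-k}   (c_k = 0 for k > q),
using gamma(-m) = gamma(m).
psi-weights needed (psi_j = theta_j + sum_i phi_i psi_{j-i}):
  psi_1 = theta_1 + phi_1 = 0.722 + (-0.218) = 0.504
Right-hand sides:
  c_0 = sigma^2 (1 + theta_1 psi_1) = 3 * (1 + (0.722)(0.504)) = 3 * 1.363888 = 4.091664
  c_1 = sigma^2 theta_1 = 3 * (0.722) = 2.166
  c_2 = 0
Equations for k = 0 and k = 1 (AR order 1):
  gamma(0) = phi_1 gamma(1) + c_0
  gamma(1) = phi_1 gamma(0) + c_1
Substituting the second into the first: gamma(0) (1 - phi_1^2) = c_0 + phi_1 c_1, so
  gamma(0) = (c_0 + phi_1 c_1) / (1 - phi_1^2) = (4.091664 + (-0.218)(2.166)) / (1 - (-0.218)^2) = 3.619476 / 0.952476 = 3.800071.
  gamma(1) = phi_1 gamma(0) + c_1 = (-0.218)(3.800071) + (2.166) = 1.337585.
For k = 2 (> q): gamma(2) = phi_1 gamma(1) = (-0.218)(1.337585) = -0.291593.
Therefore gamma(2) = -0.2916 (to 4 decimal places).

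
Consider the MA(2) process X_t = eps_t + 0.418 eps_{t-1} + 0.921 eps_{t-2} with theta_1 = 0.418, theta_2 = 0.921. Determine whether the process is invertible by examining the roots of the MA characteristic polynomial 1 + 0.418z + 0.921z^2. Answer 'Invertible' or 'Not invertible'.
\text{Invertible}

The MA(q) characteristic polynomial is P(z) = 1 + 0.418z + 0.921z^2.
Invertibility requires all roots to lie outside the unit circle, i.e. |z| > 1 for every root.
Set 1 + (0.418) z + (0.921) z^2 = 0, i.e. a z^2 + b z + c = 0 with a = 0.921, b = 0.418, c = 1.
Discriminant D = b^2 - 4ac = (0.418)^2 - 4*(0.921)*1 = 0.174724 - (3.684) = -3.509276.
D < 0, so the roots are the complex-conjugate pair z = (-b +/- i sqrt(-D)) / (2a) = -0.2269 +/- 1.017i.
For a conjugate pair |z|^2 = z * conj(z) = (product of roots) = c/a = 1/(0.921) = 1.085776, so |z| = sqrt(1.085776) = 1.042 for both roots.
Moduli of all roots: 1.0420, 1.0420.
All moduli strictly greater than 1? Yes.
Verdict: Invertible.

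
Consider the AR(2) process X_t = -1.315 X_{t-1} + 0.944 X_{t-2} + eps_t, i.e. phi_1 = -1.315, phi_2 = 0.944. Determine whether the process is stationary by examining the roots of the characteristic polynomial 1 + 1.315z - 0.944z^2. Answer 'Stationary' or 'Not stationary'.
\text{Not stationary}

The AR(p) characteristic polynomial is P(z) = 1 + 1.315z - 0.944z^2.
Stationarity requires all roots to lie outside the unit circle, i.e. |z| > 1 for every root.
Set 1 + (1.315) z + (-0.944) z^2 = 0, i.e. a z^2 + b z + c = 0 with a = -0.944, b = 1.315, c = 1.
Discriminant D = b^2 - 4ac = (1.315)^2 - 4*(-0.944)*1 = 1.729225 - (-3.776) = 5.505225.
D >= 0, so the roots are real: z = (-b +/- sqrt(D)) / (2a) = (-1.315 +/- 2.346322) / (-1.888).
  z_1 = (-1.315 + 2.346322) / (-1.888) = -0.5463,   |z_1| = 0.5463.
  z_2 = (-1.315 - 2.346322) / (-1.888) = 1.9393,   |z_2| = 1.9393.
Moduli of all roots: 0.5463, 1.9393.
All moduli strictly greater than 1? No.
Verdict: Not stationary.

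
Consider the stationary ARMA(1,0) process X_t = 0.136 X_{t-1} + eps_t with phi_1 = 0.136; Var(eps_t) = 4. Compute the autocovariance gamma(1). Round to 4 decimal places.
\gamma(1) = 0.5543

Multiply the model equation by X_{t-k} and take expectations. With theta_0 = psi_0 = 1 and psi_j the MA(infinity) weights, this gives
  gamma(k) - sum_i phi_i gamma(k-i) = c_k,
  c_k = sigma^2 * sum_{j=k..q} theta_j psi_{j-k}   (c_k = 0 for k > q),
using gamma(-m) = gamma(m).
Pure AR (q = 0): c_0 = sigma^2 = 4, c_k = 0 for k >= 1.
Equations for k = 0 and k = 1 (AR order 1):
  gamma(0) = phi_1 gamma(1) + c_0
  gamma(1) = phi_1 gamma(0) + c_1
Substituting the second into the first: gamma(0) (1 - phi_1^2) = c_0 + phi_1 c_1, so
  gamma(0) = c_0 / (1 - phi_1^2) = 4 / (1 - (0.136)^2) = 4 / 0.981504 = 4.075378.
  gamma(1) = phi_1 gamma(0) = (0.136)(4.075378) = 0.554251.
Therefore gamma(1) = 0.5543 (to 4 decimal places).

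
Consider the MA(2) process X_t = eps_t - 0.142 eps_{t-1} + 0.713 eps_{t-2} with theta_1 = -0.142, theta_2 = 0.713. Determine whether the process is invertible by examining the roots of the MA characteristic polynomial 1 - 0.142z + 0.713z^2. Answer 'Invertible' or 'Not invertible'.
\text{Invertible}

The MA(q) characteristic polynomial is P(z) = 1 - 0.142z + 0.713z^2.
Invertibility requires all roots to lie outside the unit circle, i.e. |z| > 1 for every root.
Set 1 + (-0.142) z + (0.713) z^2 = 0, i.e. a z^2 + b z + c = 0 with a = 0.713, b = -0.142, c = 1.
Discriminant D = b^2 - 4ac = (-0.142)^2 - 4*(0.713)*1 = 0.020164 - (2.852) = -2.831836.
D < 0, so the roots are the complex-conjugate pair z = (-b +/- i sqrt(-D)) / (2a) = 0.0996 +/- 1.1801i.
For a conjugate pair |z|^2 = z * conj(z) = (product of roots) = c/a = 1/(0.713) = 1.402525, so |z| = sqrt(1.402525) = 1.1843 for both roots.
Moduli of all roots: 1.1843, 1.1843.
All moduli strictly greater than 1? Yes.
Verdict: Invertible.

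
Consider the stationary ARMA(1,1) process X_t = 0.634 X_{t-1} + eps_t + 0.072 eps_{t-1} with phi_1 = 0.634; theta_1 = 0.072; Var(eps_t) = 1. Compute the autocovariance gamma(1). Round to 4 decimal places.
\gamma(1) = 1.2344

Multiply the model equation by X_{t-k} and take expectations. With theta_0 = psi_0 = 1 and psi_j the MA(infinity) weights, this gives
  gamma(k) - sum_i phi_i gamma(k-i) = c_k,
  c_k = sigma^2 * sum_{j=k..q} theta_j psi_{j-k}   (c_k = 0 for k > q),
using gamma(-m) = gamma(m).
psi-weights needed (psi_j = theta_j + sum_i phi_i psi_{j-i}):
  psi_1 = theta_1 + phi_1 = 0.072 + (0.634) = 0.706
Right-hand sides:
  c_0 = sigma^2 (1 + theta_1 psi_1) = 1 * (1 + (0.072)(0.706)) = 1 * 1.050832 = 1.050832
  c_1 = sigma^2 theta_1 = 1 * (0.072) = 0.072
  c_2 = 0
Equations for k = 0 and k = 1 (AR order 1):
  gamma(0) = phi_1 gamma(1) + c_0
  gamma(1) = phi_1 gamma(0) + c_1
Substituting the second into the first: gamma(0) (1 - phi_1^2) = c_0 + phi_1 c_1, so
  gamma(0) = (c_0 + phi_1 c_1) / (1 - phi_1^2) = (1.050832 + (0.634)(0.072)) / (1 - (0.634)^2) = 1.09648 / 0.598044 = 1.833444.
  gamma(1) = phi_1 gamma(0) + c_1 = (0.634)(1.833444) + (0.072) = 1.234403.
Therefore gamma(1) = 1.2344 (to 4 decimal places).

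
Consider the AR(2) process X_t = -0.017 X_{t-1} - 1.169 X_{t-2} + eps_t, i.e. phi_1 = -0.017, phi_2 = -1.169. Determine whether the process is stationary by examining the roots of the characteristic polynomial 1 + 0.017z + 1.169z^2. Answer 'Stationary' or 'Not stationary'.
\text{Not stationary}

The AR(p) characteristic polynomial is P(z) = 1 + 0.017z + 1.169z^2.
Stationarity requires all roots to lie outside the unit circle, i.e. |z| > 1 for every root.
Set 1 + (0.017) z + (1.169) z^2 = 0, i.e. a z^2 + b z + c = 0 with a = 1.169, b = 0.017, c = 1.
Discriminant D = b^2 - 4ac = (0.017)^2 - 4*(1.169)*1 = 0.000289 - (4.676) = -4.675711.
D < 0, so the roots are the complex-conjugate pair z = (-b +/- i sqrt(-D)) / (2a) = -0.0073 +/- 0.9249i.
For a conjugate pair |z|^2 = z * conj(z) = (product of roots) = c/a = 1/(1.169) = 0.855432, so |z| = sqrt(0.855432) = 0.9249 for both roots.
Moduli of all roots: 0.9249, 0.9249.
All moduli strictly greater than 1? No.
Verdict: Not stationary.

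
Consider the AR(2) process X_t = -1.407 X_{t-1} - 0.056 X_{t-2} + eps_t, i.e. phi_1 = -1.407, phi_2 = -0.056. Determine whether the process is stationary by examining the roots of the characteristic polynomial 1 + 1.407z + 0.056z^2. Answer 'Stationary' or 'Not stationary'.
\text{Not stationary}

The AR(p) characteristic polynomial is P(z) = 1 + 1.407z + 0.056z^2.
Stationarity requires all roots to lie outside the unit circle, i.e. |z| > 1 for every root.
Set 1 + (1.407) z + (0.056) z^2 = 0, i.e. a z^2 + b z + c = 0 with a = 0.056, b = 1.407, c = 1.
Discriminant D = b^2 - 4ac = (1.407)^2 - 4*(0.056)*1 = 1.979649 - (0.224) = 1.755649.
D >= 0, so the roots are real: z = (-b +/- sqrt(D)) / (2a) = (-1.407 +/- 1.325009) / (0.112).
  z_1 = (-1.407 + 1.325009) / (0.112) = -0.7321,   |z_1| = 0.7321.
  z_2 = (-1.407 - 1.325009) / (0.112) = -24.3929,   |z_2| = 24.3929.
Moduli of all roots: 0.7321, 24.3929.
All moduli strictly greater than 1? No.
Verdict: Not stationary.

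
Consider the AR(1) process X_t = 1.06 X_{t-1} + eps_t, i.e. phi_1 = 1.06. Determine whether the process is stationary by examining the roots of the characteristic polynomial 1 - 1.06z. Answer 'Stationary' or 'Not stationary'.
\text{Not stationary}

The AR(p) characteristic polynomial is P(z) = 1 - 1.06z.
Stationarity requires all roots to lie outside the unit circle, i.e. |z| > 1 for every root.
This is linear in z: 1 + (-1.06) z = 0  =>  z = -1/(-1.06) = 0.943396,  |z| = 0.943396.
Moduli of all roots: 0.9434.
All moduli strictly greater than 1? No.
Verdict: Not stationary.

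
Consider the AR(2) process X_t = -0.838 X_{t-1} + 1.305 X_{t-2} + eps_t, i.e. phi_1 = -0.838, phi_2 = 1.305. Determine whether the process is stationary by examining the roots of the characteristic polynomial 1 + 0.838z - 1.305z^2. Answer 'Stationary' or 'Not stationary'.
\text{Not stationary}

The AR(p) characteristic polynomial is P(z) = 1 + 0.838z - 1.305z^2.
Stationarity requires all roots to lie outside the unit circle, i.e. |z| > 1 for every root.
Set 1 + (0.838) z + (-1.305) z^2 = 0, i.e. a z^2 + b z + c = 0 with a = -1.305, b = 0.838, c = 1.
Discriminant D = b^2 - 4ac = (0.838)^2 - 4*(-1.305)*1 = 0.702244 - (-5.22) = 5.922244.
D >= 0, so the roots are real: z = (-b +/- sqrt(D)) / (2a) = (-0.838 +/- 2.433566) / (-2.61).
  z_1 = (-0.838 + 2.433566) / (-2.61) = -0.6113,   |z_1| = 0.6113.
  z_2 = (-0.838 - 2.433566) / (-2.61) = 1.2535,   |z_2| = 1.2535.
Moduli of all roots: 0.6113, 1.2535.
All moduli strictly greater than 1? No.
Verdict: Not stationary.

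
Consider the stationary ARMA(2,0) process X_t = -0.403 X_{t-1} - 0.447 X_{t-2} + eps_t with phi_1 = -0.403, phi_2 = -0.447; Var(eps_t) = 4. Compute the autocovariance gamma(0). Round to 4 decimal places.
\gamma(0) = 5.4191

Multiply the model equation by X_{t-k} and take expectations. With theta_0 = psi_0 = 1 and psi_j the MA(infinity) weights, this gives
  gamma(k) - sum_i phi_i gamma(k-i) = c_k,
  c_k = sigma^2 * sum_{j=k..q} theta_j psi_{j-k}   (c_k = 0 for k > q),
using gamma(-m) = gamma(m).
Pure AR (q = 0): c_0 = sigma^2 = 4, c_k = 0 for k >= 1.
Equations for k = 0, 1, 2 (AR order 2, c_2 = 0):
  (E0) gamma(0) = phi_1 gamma(1) + phi_2 gamma(2) + c_0
  (E1) gamma(1) = phi_1 gamma(0) + phi_2 gamma(1) + c_1
  (E2) gamma(2) = phi_1 gamma(1) + phi_2 gamma(0)
From (E1): gamma(1) = A gamma(0) + B with
  A = phi_1 / (1 - phi_2) = -0.403 / 1.447 = -0.278507,   B = c_1 / (1 - phi_2) = 0 / 1.447 = 0.
Insert (E2) into (E0): gamma(0) (1 - phi_2^2) = phi_1 (1 + phi_2) gamma(1) + c_0.
  phi_1 (1 + phi_2) = (-0.403)(0.553) = -0.222859,   1 - phi_2^2 = 0.800191.
Replace gamma(1) by A gamma(0) + B and collect gamma(0):
  gamma(0) [0.800191 - (-0.222859)(-0.278507)] = c_0 = 4
  gamma(0) * 0.738123 = 4
  gamma(0) = 4 / 0.738123 = 5.41915.
Therefore gamma(0) = 5.4191 (to 4 decimal places).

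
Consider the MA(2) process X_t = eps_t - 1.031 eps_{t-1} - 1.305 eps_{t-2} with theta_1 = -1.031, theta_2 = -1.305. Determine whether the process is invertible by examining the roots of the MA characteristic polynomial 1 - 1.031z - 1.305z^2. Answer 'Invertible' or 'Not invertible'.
\text{Not invertible}

The MA(q) characteristic polynomial is P(z) = 1 - 1.031z - 1.305z^2.
Invertibility requires all roots to lie outside the unit circle, i.e. |z| > 1 for every root.
Set 1 + (-1.031) z + (-1.305) z^2 = 0, i.e. a z^2 + b z + c = 0 with a = -1.305, b = -1.031, c = 1.
Discriminant D = b^2 - 4ac = (-1.031)^2 - 4*(-1.305)*1 = 1.062961 - (-5.22) = 6.282961.
D >= 0, so the roots are real: z = (-b +/- sqrt(D)) / (2a) = (1.031 +/- 2.506584) / (-2.61).
  z_1 = (1.031 + 2.506584) / (-2.61) = -1.3554,   |z_1| = 1.3554.
  z_2 = (1.031 - 2.506584) / (-2.61) = 0.5654,   |z_2| = 0.5654.
Moduli of all roots: 1.3554, 0.5654.
All moduli strictly greater than 1? No.
Verdict: Not invertible.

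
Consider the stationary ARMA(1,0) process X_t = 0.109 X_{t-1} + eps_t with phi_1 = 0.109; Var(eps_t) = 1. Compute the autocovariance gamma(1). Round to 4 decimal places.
\gamma(1) = 0.1103

Multiply the model equation by X_{t-k} and take expectations. With theta_0 = psi_0 = 1 and psi_j the MA(infinity) weights, this gives
  gamma(k) - sum_i phi_i gamma(k-i) = c_k,
  c_k = sigma^2 * sum_{j=k..q} theta_j psi_{j-k}   (c_k = 0 for k > q),
using gamma(-m) = gamma(m).
Pure AR (q = 0): c_0 = sigma^2 = 1, c_k = 0 for k >= 1.
Equations for k = 0 and k = 1 (AR order 1):
  gamma(0) = phi_1 gamma(1) + c_0
  gamma(1) = phi_1 gamma(0) + c_1
Substituting the second into the first: gamma(0) (1 - phi_1^2) = c_0 + phi_1 c_1, so
  gamma(0) = c_0 / (1 - phi_1^2) = 1 / (1 - (0.109)^2) = 1 / 0.988119 = 1.012024.
  gamma(1) = phi_1 gamma(0) = (0.109)(1.012024) = 0.110311.
Therefore gamma(1) = 0.1103 (to 4 decimal places).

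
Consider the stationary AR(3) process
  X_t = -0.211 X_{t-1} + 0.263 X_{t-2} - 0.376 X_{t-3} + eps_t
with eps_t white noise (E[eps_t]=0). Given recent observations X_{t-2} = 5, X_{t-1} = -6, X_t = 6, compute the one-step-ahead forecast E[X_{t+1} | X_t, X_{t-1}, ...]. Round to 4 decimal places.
E[X_{t+1} \mid \mathcal F_t] = -4.7240

For an AR(p) model X_t = c + sum_i phi_i X_{t-i} + eps_t, the
one-step-ahead conditional mean is
  E[X_{t+1} | X_t, ...] = c + sum_i phi_i X_{t+1-i}.
Substitute known values:
  E[X_{t+1} | ...] = (-0.211) * (6) + (0.263) * (-6) + (-0.376) * (5)
                   = -4.7240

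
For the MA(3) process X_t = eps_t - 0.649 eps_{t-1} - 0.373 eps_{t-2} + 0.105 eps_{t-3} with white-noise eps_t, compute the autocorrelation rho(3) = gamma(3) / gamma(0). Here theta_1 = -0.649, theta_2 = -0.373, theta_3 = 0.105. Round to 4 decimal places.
\rho(3) = 0.0668

For an MA(q) process with theta_0 = 1, the autocovariance is
  gamma(k) = sigma^2 * sum_{i=0..q-k} theta_i * theta_{i+k},
and rho(k) = gamma(k) / gamma(0). Sigma^2 cancels.
  numerator   = (1)*(0.105) = 0.105.
  denominator = (1)^2 + (-0.649)^2 + (-0.373)^2 + (0.105)^2 = 1.571355.
  rho(3) = 0.105 / 1.571355 = 0.0668.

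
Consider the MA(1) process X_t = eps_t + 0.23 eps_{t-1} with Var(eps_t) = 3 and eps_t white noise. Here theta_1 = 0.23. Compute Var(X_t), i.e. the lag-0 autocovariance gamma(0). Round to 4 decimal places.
\gamma(0) = 3.1587

For an MA(q) process X_t = eps_t + sum_i theta_i eps_{t-i} with
Var(eps_t) = sigma^2, the variance is
  gamma(0) = sigma^2 * (1 + sum_i theta_i^2).
  sum_i theta_i^2 = (0.23)^2 = 0.0529.
  gamma(0) = 3 * (1 + 0.0529) = 3 * 1.0529 = 3.1587.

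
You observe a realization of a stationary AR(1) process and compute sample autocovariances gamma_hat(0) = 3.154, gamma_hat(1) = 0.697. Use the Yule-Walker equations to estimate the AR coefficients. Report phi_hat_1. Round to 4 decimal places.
\hat\phi_{1} = 0.2210

The Yule-Walker equations for an AR(p) process read, in matrix form,
  Gamma_p phi = r_p,   with   (Gamma_p)_{ij} = gamma(|i - j|),
                       (r_p)_i = gamma(i),   i,j = 1..p.
Substitute the sample gammas (Toeplitz matrix and right-hand side of size 1):
  Gamma_p = [[3.154]]
  r_p     = [0.697]
With p = 1 this is the single equation gamma(0) phi_1 = gamma(1):
  phi_hat_1 = gamma(1) / gamma(0) = 0.697 / 3.154 = 0.2210.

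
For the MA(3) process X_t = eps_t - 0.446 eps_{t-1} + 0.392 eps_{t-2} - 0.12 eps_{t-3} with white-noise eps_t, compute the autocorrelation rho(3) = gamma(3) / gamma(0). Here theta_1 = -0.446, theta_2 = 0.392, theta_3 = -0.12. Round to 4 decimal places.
\rho(3) = -0.0878

For an MA(q) process with theta_0 = 1, the autocovariance is
  gamma(k) = sigma^2 * sum_{i=0..q-k} theta_i * theta_{i+k},
and rho(k) = gamma(k) / gamma(0). Sigma^2 cancels.
  numerator   = (1)*(-0.12) = -0.12.
  denominator = (1)^2 + (-0.446)^2 + (0.392)^2 + (-0.12)^2 = 1.36698.
  rho(3) = -0.12 / 1.36698 = -0.0878.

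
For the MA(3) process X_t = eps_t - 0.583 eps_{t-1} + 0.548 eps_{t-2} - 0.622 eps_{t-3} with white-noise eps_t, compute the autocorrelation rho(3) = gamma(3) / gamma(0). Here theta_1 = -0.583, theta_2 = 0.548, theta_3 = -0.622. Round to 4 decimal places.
\rho(3) = -0.3068

For an MA(q) process with theta_0 = 1, the autocovariance is
  gamma(k) = sigma^2 * sum_{i=0..q-k} theta_i * theta_{i+k},
and rho(k) = gamma(k) / gamma(0). Sigma^2 cancels.
  numerator   = (1)*(-0.622) = -0.622.
  denominator = (1)^2 + (-0.583)^2 + (0.548)^2 + (-0.622)^2 = 2.027077.
  rho(3) = -0.622 / 2.027077 = -0.3068.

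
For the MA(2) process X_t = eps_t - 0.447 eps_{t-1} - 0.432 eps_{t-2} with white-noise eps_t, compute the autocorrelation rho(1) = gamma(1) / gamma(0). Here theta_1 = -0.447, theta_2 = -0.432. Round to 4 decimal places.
\rho(1) = -0.1831

For an MA(q) process with theta_0 = 1, the autocovariance is
  gamma(k) = sigma^2 * sum_{i=0..q-k} theta_i * theta_{i+k},
and rho(k) = gamma(k) / gamma(0). Sigma^2 cancels.
  numerator   = (1)*(-0.447) + (-0.447)*(-0.432) = -0.253896.
  denominator = (1)^2 + (-0.447)^2 + (-0.432)^2 = 1.386433.
  rho(1) = -0.253896 / 1.386433 = -0.1831.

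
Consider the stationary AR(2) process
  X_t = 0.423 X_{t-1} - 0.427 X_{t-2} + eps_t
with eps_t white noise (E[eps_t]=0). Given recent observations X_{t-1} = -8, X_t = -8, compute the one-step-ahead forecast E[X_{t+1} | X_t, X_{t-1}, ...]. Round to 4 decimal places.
E[X_{t+1} \mid \mathcal F_t] = 0.0320

For an AR(p) model X_t = c + sum_i phi_i X_{t-i} + eps_t, the
one-step-ahead conditional mean is
  E[X_{t+1} | X_t, ...] = c + sum_i phi_i X_{t+1-i}.
Substitute known values:
  E[X_{t+1} | ...] = (0.423) * (-8) + (-0.427) * (-8)
                   = 0.0320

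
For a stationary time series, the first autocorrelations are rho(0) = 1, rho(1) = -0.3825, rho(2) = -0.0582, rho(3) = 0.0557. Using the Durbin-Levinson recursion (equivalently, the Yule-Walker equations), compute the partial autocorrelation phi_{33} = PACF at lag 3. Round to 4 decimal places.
\phi_{33} = -0.0789

The PACF at lag k is phi_{kk}, the last component of the solution
to the Yule-Walker system G_k phi = r_k where
  (G_k)_{ij} = rho(|i - j|), (r_k)_i = rho(i), i,j = 1..k.
Equivalently, Durbin-Levinson gives phi_{kk} iteratively:
  phi_{11} = rho(1)
  phi_{kk} = [rho(k) - sum_{j=1..k-1} phi_{k-1,j} rho(k-j)]
            / [1 - sum_{j=1..k-1} phi_{k-1,j} rho(j)],
  phi_{k,j} = phi_{k-1,j} - phi_{kk} phi_{k-1,k-j},  j = 1..k-1.
Step k = 1:
  phi_11 = rho(1) = -0.3825.
Step k = 2:
  phi_22 = [rho(2) - phi_11 rho(1)] / [1 - phi_11 rho(1)] = [-0.0582 - (-0.3825)(-0.3825)] / [1 - (-0.3825)(-0.3825)]
         = -0.20450625 / 0.85369375 = -0.239555.
  Update: phi_21 = phi_11 - phi_22 phi_11 = -0.3825 - (-0.239555)(-0.3825) = -0.47413.
Step k = 3:
  phi_33 = [rho(3) - phi_21 rho(2) - phi_22 rho(1)] / [1 - phi_21 rho(1) - phi_22 rho(2)]
    numerator   = 0.0557 - (-0.47413)(-0.0582) - (-0.239555)(-0.3825) = -0.06352397
    denominator = 1 - (-0.47413)(-0.3825) - (-0.239555)(-0.0582) = 0.80470334
  phi_33 = -0.06352397 / 0.80470334 = -0.0789.
Therefore phi_{33} = -0.0789.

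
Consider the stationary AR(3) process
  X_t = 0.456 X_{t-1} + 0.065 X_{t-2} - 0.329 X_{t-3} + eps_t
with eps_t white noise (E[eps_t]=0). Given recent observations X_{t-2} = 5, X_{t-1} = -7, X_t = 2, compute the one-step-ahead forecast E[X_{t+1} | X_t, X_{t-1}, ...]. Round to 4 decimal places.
E[X_{t+1} \mid \mathcal F_t] = -1.1880

For an AR(p) model X_t = c + sum_i phi_i X_{t-i} + eps_t, the
one-step-ahead conditional mean is
  E[X_{t+1} | X_t, ...] = c + sum_i phi_i X_{t+1-i}.
Substitute known values:
  E[X_{t+1} | ...] = (0.456) * (2) + (0.065) * (-7) + (-0.329) * (5)
                   = -1.1880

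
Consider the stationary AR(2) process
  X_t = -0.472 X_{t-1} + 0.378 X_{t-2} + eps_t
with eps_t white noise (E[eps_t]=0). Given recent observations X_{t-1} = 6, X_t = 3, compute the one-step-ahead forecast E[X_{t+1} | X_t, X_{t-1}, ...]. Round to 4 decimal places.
E[X_{t+1} \mid \mathcal F_t] = 0.8520

For an AR(p) model X_t = c + sum_i phi_i X_{t-i} + eps_t, the
one-step-ahead conditional mean is
  E[X_{t+1} | X_t, ...] = c + sum_i phi_i X_{t+1-i}.
Substitute known values:
  E[X_{t+1} | ...] = (-0.472) * (3) + (0.378) * (6)
                   = 0.8520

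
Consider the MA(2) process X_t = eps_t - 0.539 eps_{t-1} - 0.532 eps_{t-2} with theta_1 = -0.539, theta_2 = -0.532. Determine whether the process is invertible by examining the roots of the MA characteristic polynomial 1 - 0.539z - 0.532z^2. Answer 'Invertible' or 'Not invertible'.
\text{Not invertible}

The MA(q) characteristic polynomial is P(z) = 1 - 0.539z - 0.532z^2.
Invertibility requires all roots to lie outside the unit circle, i.e. |z| > 1 for every root.
Set 1 + (-0.539) z + (-0.532) z^2 = 0, i.e. a z^2 + b z + c = 0 with a = -0.532, b = -0.539, c = 1.
Discriminant D = b^2 - 4ac = (-0.539)^2 - 4*(-0.532)*1 = 0.290521 - (-2.128) = 2.418521.
D >= 0, so the roots are real: z = (-b +/- sqrt(D)) / (2a) = (0.539 +/- 1.555159) / (-1.064).
  z_1 = (0.539 + 1.555159) / (-1.064) = -1.9682,   |z_1| = 1.9682.
  z_2 = (0.539 - 1.555159) / (-1.064) = 0.955,   |z_2| = 0.955.
Moduli of all roots: 1.9682, 0.9550.
All moduli strictly greater than 1? No.
Verdict: Not invertible.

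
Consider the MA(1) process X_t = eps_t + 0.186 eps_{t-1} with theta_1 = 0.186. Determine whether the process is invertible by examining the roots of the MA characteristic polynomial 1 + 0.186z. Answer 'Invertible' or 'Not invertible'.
\text{Invertible}

The MA(q) characteristic polynomial is P(z) = 1 + 0.186z.
Invertibility requires all roots to lie outside the unit circle, i.e. |z| > 1 for every root.
This is linear in z: 1 + (0.186) z = 0  =>  z = -1/(0.186) = -5.376344,  |z| = 5.376344.
Moduli of all roots: 5.3763.
All moduli strictly greater than 1? Yes.
Verdict: Invertible.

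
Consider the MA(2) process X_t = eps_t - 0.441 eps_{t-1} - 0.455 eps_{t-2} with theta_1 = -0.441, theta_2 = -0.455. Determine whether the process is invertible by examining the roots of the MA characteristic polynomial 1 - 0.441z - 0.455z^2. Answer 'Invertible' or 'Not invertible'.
\text{Invertible}

The MA(q) characteristic polynomial is P(z) = 1 - 0.441z - 0.455z^2.
Invertibility requires all roots to lie outside the unit circle, i.e. |z| > 1 for every root.
Set 1 + (-0.441) z + (-0.455) z^2 = 0, i.e. a z^2 + b z + c = 0 with a = -0.455, b = -0.441, c = 1.
Discriminant D = b^2 - 4ac = (-0.441)^2 - 4*(-0.455)*1 = 0.194481 - (-1.82) = 2.014481.
D >= 0, so the roots are real: z = (-b +/- sqrt(D)) / (2a) = (0.441 +/- 1.419324) / (-0.91).
  z_1 = (0.441 + 1.419324) / (-0.91) = -2.0443,   |z_1| = 2.0443.
  z_2 = (0.441 - 1.419324) / (-0.91) = 1.0751,   |z_2| = 1.0751.
Moduli of all roots: 2.0443, 1.0751.
All moduli strictly greater than 1? Yes.
Verdict: Invertible.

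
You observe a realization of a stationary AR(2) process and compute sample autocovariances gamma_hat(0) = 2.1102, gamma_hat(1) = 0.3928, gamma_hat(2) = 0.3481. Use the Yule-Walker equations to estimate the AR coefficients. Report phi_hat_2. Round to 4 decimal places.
\hat\phi_{2} = 0.1350

The Yule-Walker equations for an AR(p) process read, in matrix form,
  Gamma_p phi = r_p,   with   (Gamma_p)_{ij} = gamma(|i - j|),
                       (r_p)_i = gamma(i),   i,j = 1..p.
Substitute the sample gammas (Toeplitz matrix and right-hand side of size 2):
  Gamma_p = [[2.1102, 0.3928], [0.3928, 2.1102]]
  r_p     = [0.3928, 0.3481]
Written out:
  2.1102 phi_1 + 0.3928 phi_2 = 0.3928
  0.3928 phi_1 + 2.1102 phi_2 = 0.3481
Solve by Cramer's rule:
  det = gamma(0)^2 - gamma(1)^2 = (2.1102)^2 - (0.3928)^2 = 4.45294404 - 0.15429184 = 4.2986522
  phi_hat_1 = [gamma(1) gamma(0) - gamma(1) gamma(2)] / det = [(0.3928)(2.1102) - (0.3928)(0.3481)] / 4.2986522 = 0.69215288 / 4.2986522 = 0.161
  phi_hat_2 = [gamma(0) gamma(2) - gamma(1)^2] / det = [(2.1102)(0.3481) - (0.3928)^2] / 4.2986522 = 0.58026878 / 4.2986522 = 0.135
So phi_hat = [0.1610, 0.1350].
Therefore phi_hat_2 = 0.1350.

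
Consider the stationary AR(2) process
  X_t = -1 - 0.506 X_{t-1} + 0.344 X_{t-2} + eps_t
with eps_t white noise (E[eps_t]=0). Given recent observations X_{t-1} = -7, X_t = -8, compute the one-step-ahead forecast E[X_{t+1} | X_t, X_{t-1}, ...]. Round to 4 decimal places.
E[X_{t+1} \mid \mathcal F_t] = 0.6400

For an AR(p) model X_t = c + sum_i phi_i X_{t-i} + eps_t, the
one-step-ahead conditional mean is
  E[X_{t+1} | X_t, ...] = c + sum_i phi_i X_{t+1-i}.
Substitute known values:
  E[X_{t+1} | ...] = -1 + (-0.506) * (-8) + (0.344) * (-7)
                   = 0.6400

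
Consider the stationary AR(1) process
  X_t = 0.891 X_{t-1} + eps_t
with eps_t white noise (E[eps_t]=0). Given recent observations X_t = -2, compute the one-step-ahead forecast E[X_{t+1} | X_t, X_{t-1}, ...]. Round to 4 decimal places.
E[X_{t+1} \mid \mathcal F_t] = -1.7820

For an AR(p) model X_t = c + sum_i phi_i X_{t-i} + eps_t, the
one-step-ahead conditional mean is
  E[X_{t+1} | X_t, ...] = c + sum_i phi_i X_{t+1-i}.
Substitute known values:
  E[X_{t+1} | ...] = (0.891) * (-2)
                   = -1.7820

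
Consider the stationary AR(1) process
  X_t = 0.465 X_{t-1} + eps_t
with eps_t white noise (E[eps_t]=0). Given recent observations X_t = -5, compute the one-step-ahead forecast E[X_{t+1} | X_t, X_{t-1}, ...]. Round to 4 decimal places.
E[X_{t+1} \mid \mathcal F_t] = -2.3250

For an AR(p) model X_t = c + sum_i phi_i X_{t-i} + eps_t, the
one-step-ahead conditional mean is
  E[X_{t+1} | X_t, ...] = c + sum_i phi_i X_{t+1-i}.
Substitute known values:
  E[X_{t+1} | ...] = (0.465) * (-5)
                   = -2.3250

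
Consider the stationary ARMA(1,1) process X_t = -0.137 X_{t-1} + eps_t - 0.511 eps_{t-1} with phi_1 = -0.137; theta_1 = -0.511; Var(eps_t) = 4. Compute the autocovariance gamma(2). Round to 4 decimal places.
\gamma(2) = 0.3872

Multiply the model equation by X_{t-k} and take expectations. With theta_0 = psi_0 = 1 and psi_j the MA(infinity) weights, this gives
  gamma(k) - sum_i phi_i gamma(k-i) = c_k,
  c_k = sigma^2 * sum_{j=k..q} theta_j psi_{j-k}   (c_k = 0 for k > q),
using gamma(-m) = gamma(m).
psi-weights needed (psi_j = theta_j + sum_i phi_i psi_{j-i}):
  psi_1 = theta_1 + phi_1 = -0.511 + (-0.137) = -0.648
Right-hand sides:
  c_0 = sigma^2 (1 + theta_1 psi_1) = 4 * (1 + (-0.511)(-0.648)) = 4 * 1.331128 = 5.324512
  c_1 = sigma^2 theta_1 = 4 * (-0.511) = -2.044
  c_2 = 0
Equations for k = 0 and k = 1 (AR order 1):
  gamma(0) = phi_1 gamma(1) + c_0
  gamma(1) = phi_1 gamma(0) + c_1
Substituting the second into the first: gamma(0) (1 - phi_1^2) = c_0 + phi_1 c_1, so
  gamma(0) = (c_0 + phi_1 c_1) / (1 - phi_1^2) = (5.324512 + (-0.137)(-2.044)) / (1 - (-0.137)^2) = 5.60454 / 0.981231 = 5.711744.
  gamma(1) = phi_1 gamma(0) + c_1 = (-0.137)(5.711744) + (-2.044) = -2.826509.
For k = 2 (> q): gamma(2) = phi_1 gamma(1) = (-0.137)(-2.826509) = 0.387232.
Therefore gamma(2) = 0.3872 (to 4 decimal places).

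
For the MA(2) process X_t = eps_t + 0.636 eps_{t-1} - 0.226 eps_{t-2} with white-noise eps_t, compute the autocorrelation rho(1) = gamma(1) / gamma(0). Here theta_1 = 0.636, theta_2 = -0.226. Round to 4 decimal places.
\rho(1) = 0.3382

For an MA(q) process with theta_0 = 1, the autocovariance is
  gamma(k) = sigma^2 * sum_{i=0..q-k} theta_i * theta_{i+k},
and rho(k) = gamma(k) / gamma(0). Sigma^2 cancels.
  numerator   = (1)*(0.636) + (0.636)*(-0.226) = 0.492264.
  denominator = (1)^2 + (0.636)^2 + (-0.226)^2 = 1.455572.
  rho(1) = 0.492264 / 1.455572 = 0.3382.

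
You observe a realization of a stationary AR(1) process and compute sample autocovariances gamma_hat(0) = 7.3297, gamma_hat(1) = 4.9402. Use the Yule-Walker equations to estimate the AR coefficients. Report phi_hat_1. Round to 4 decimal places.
\hat\phi_{1} = 0.6740

The Yule-Walker equations for an AR(p) process read, in matrix form,
  Gamma_p phi = r_p,   with   (Gamma_p)_{ij} = gamma(|i - j|),
                       (r_p)_i = gamma(i),   i,j = 1..p.
Substitute the sample gammas (Toeplitz matrix and right-hand side of size 1):
  Gamma_p = [[7.3297]]
  r_p     = [4.9402]
With p = 1 this is the single equation gamma(0) phi_1 = gamma(1):
  phi_hat_1 = gamma(1) / gamma(0) = 4.9402 / 7.3297 = 0.6740.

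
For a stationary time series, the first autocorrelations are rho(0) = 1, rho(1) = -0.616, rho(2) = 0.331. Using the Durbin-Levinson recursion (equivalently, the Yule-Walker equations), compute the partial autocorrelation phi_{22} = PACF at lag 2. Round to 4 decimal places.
\phi_{22} = -0.0781

The PACF at lag k is phi_{kk}, the last component of the solution
to the Yule-Walker system G_k phi = r_k where
  (G_k)_{ij} = rho(|i - j|), (r_k)_i = rho(i), i,j = 1..k.
Equivalently, Durbin-Levinson gives phi_{kk} iteratively:
  phi_{11} = rho(1)
  phi_{kk} = [rho(k) - sum_{j=1..k-1} phi_{k-1,j} rho(k-j)]
            / [1 - sum_{j=1..k-1} phi_{k-1,j} rho(j)],
  phi_{k,j} = phi_{k-1,j} - phi_{kk} phi_{k-1,k-j},  j = 1..k-1.
Step k = 1:
  phi_11 = rho(1) = -0.616.
Step k = 2:
  phi_22 = [rho(2) - phi_11 rho(1)] / [1 - phi_11 rho(1)] = [0.331 - (-0.616)(-0.616)] / [1 - (-0.616)(-0.616)]
         = -0.048456 / 0.620544 = -0.0781.
Therefore phi_{22} = -0.0781.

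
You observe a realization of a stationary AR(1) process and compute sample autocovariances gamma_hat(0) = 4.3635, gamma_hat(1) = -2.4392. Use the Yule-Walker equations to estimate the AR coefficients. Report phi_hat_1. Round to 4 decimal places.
\hat\phi_{1} = -0.5590

The Yule-Walker equations for an AR(p) process read, in matrix form,
  Gamma_p phi = r_p,   with   (Gamma_p)_{ij} = gamma(|i - j|),
                       (r_p)_i = gamma(i),   i,j = 1..p.
Substitute the sample gammas (Toeplitz matrix and right-hand side of size 1):
  Gamma_p = [[4.3635]]
  r_p     = [-2.4392]
With p = 1 this is the single equation gamma(0) phi_1 = gamma(1):
  phi_hat_1 = gamma(1) / gamma(0) = -2.4392 / 4.3635 = -0.5590.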